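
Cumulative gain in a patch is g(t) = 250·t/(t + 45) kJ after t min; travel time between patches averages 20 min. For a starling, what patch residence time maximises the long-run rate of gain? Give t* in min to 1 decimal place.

30.0 min

Optimal t* satisfies g'(t*) = g(t*)/(T + t*).
g'(t) = 250·45/(t + 45)². Setting 250·45/(t+45)² = 250t/[(t+45)(20+t)] gives 45(20+t) = t(t+45), so t² = 45×20 = 900.
t* = √900 = 30 min.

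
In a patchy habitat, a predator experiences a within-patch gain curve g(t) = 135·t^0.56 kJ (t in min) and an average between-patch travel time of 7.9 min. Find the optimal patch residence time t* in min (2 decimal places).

10.05 min

By the marginal value theorem, leave when the instantaneous gain rate g'(t) equals the habitat-wide average g(t)/(T + t).
g'(t) = 0.56·135·t^-0.44. Setting 0.56·135·t^-0.44 = 135·t^0.56/(7.9+t) gives 0.56(7.9+t) = t, so 0.44·t = 0.56×7.9.
t* = 0.56×7.9/0.44 = 10.05 min.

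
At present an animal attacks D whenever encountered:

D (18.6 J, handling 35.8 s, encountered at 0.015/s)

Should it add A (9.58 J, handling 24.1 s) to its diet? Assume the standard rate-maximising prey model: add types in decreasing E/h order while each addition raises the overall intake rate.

Yes

On D alone, R = ΣλE/(1+Σλh) = 0.279/1.537 = 0.1815 J/s.
A: E/h = 9.58/24.1 = 0.3975 J/s.
0.3975 > 0.1815, so adding A raises the average — include it.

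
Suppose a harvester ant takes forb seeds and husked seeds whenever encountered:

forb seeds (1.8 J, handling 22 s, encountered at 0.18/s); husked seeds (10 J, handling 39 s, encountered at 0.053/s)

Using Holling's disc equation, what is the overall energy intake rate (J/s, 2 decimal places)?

0.12 J/s

R = Σλ_iE_i / (1 + Σλ_ih_i)
Numerator: 0.18×1.8 + 0.053×10 = 0.854
Denominator: 1 + 0.18×22 + 0.053×39 = 7.027
R = 0.854/7.027 = 0.1215 J/s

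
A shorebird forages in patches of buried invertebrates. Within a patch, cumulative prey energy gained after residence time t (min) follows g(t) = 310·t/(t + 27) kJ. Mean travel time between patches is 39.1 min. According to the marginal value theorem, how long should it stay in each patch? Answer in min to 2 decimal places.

Optimal t* satisfies g'(t*) = g(t*)/(T + t*).
g'(t) = 310·27/(t + 27)². Setting 310·27/(t+27)² = 310t/[(t+27)(39.1+t)] gives 27(39.1+t) = t(t+27), so t² = 27×39.1 = 1056.
t* = √1056 = 32.49 min.

32.49 min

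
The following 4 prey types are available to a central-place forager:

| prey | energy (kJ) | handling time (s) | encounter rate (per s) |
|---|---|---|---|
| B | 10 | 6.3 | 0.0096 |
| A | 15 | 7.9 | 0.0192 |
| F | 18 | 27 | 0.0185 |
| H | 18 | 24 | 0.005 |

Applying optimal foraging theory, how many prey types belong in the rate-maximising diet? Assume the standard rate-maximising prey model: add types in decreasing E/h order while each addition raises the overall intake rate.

E/h in descending order: A 1.9, B 1.59, H 0.75, F 0.667 kJ/s. The optimal diet is the largest prefix of this list for which every included type satisfies E_i/h_i > R on the types above it.
Rate on top 1: 0.2501. B: 1.59 > 0.2501 → include.
Rate on top 2: 0.3168. H: 0.75 > 0.3168 → include.
Rate on top 3: 0.3558. F: 0.667 > 0.3558 → include.
Optimal diet: A, B, H, F — 4 of 4 types.

4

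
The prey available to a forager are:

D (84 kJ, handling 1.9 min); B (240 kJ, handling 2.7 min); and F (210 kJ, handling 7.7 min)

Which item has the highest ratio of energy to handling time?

B

Profitability E/h (kJ/min): D = 84/1.9 = 44.2, B = 240/2.7 = 88.9, F = 210/7.7 = 27.3.
Ranked: B > D > F.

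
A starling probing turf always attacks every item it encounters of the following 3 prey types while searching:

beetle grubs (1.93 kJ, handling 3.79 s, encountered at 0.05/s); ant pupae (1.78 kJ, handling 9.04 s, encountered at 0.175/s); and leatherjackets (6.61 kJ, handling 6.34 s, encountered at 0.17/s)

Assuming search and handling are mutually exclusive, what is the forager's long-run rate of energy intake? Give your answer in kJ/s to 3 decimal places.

R = Σλ_iE_i / (1 + Σλ_ih_i)
Numerator: 0.05×1.93 + 0.175×1.78 + 0.17×6.61 = 1.532
Denominator: 1 + 0.05×3.79 + 0.175×9.04 + 0.17×6.34 = 3.849
R = 1.532/3.849 = 0.3979 kJ/s

0.398 kJ/s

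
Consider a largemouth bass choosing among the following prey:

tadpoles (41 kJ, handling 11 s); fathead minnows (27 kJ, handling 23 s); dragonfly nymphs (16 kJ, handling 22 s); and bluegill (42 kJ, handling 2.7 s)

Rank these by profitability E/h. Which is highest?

In descending order of E/h:
bluegill: 42/2.7 = 15.6 kJ/s
tadpoles: 41/11 = 3.73 kJ/s
fathead minnows: 27/23 = 1.17 kJ/s
dragonfly nymphs: 16/22 = 0.727 kJ/s

bluegill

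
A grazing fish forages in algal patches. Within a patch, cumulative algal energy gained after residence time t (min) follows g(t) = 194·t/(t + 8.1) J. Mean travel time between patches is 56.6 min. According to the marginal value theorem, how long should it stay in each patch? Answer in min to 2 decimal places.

Maximise g(t)/(T+t): set derivative to zero → g'(t)(T+t) = g(t).
g'(t) = 194·8.1/(t + 8.1)². Setting 194·8.1/(t+8.1)² = 194t/[(t+8.1)(56.6+t)] gives 8.1(56.6+t) = t(t+8.1), so t² = 8.1×56.6 = 458.5.
t* = √458.5 = 21.41 min.

21.41 min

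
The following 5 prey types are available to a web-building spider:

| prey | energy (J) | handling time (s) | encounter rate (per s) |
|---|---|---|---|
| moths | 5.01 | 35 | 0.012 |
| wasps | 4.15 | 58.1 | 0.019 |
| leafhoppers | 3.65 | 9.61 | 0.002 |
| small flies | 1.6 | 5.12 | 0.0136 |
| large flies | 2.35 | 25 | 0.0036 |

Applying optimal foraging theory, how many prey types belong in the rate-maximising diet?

E/h in descending order: leafhoppers 0.38, small flies 0.312, moths 0.143, large flies 0.094, wasps 0.0714 J/s. The optimal diet is the largest prefix of this list for which every included type satisfies E_i/h_i > R on the types above it.
Rate on top 1: 0.007162. small flies: 0.312 > 0.007162 → include.
Rate on top 2: 0.02669. moths: 0.143 > 0.02669 → include.
Rate on top 3: 0.0591. large flies: 0.094 > 0.0591 → include.
Rate on top 4: 0.06107. wasps: 0.0714 > 0.06107 → include.
Optimal diet: leafhoppers, small flies, moths, large flies, wasps — 5 of 5 types.

5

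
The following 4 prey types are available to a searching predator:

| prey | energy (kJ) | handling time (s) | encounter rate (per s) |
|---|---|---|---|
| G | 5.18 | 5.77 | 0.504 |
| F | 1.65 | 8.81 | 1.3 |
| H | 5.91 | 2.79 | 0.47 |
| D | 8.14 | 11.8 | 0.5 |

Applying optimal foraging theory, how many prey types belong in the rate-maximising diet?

1

E/h in descending order: H 2.12, G 0.898, D 0.69, F 0.187 kJ/s. The optimal diet is the largest prefix of this list for which every included type satisfies E_i/h_i > R on the types above it.
Rate on top 1: 1.202. G: 0.898 < 1.202 → exclude; stop.
Optimal diet: H — 1 of 4 types.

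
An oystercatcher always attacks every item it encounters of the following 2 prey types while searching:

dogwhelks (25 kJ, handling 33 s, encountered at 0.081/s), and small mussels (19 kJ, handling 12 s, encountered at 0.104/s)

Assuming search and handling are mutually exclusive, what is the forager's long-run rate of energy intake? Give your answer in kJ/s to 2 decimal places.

R = (0.081×25 + 0.104×19) / (1 + 0.081×33 + 0.104×12) = 4.001/4.921 = 0.813 kJ/s.

0.81 kJ/s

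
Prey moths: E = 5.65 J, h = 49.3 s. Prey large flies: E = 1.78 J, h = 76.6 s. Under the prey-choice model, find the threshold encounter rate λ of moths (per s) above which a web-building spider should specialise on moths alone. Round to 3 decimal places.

0.005 per s

Drop large flies once their profitability E₂/h₂ falls below the rate achievable on moths alone: E₂/h₂ = λE₁/(1 + λh₁).
Solve for λ: λE₁h₂ = E₂(1 + λh₁) → λ(E₁h₂ − E₂h₁) = E₂ → λ = E₂/(E₁h₂ − E₂h₁).
λ = 1.78/(5.65×76.6 − 1.78×49.3) = 1.78/345 = 0.005159 per s.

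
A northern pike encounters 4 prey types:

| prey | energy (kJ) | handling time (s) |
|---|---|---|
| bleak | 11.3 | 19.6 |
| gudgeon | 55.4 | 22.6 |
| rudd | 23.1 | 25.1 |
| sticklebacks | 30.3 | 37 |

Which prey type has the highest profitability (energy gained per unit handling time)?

gudgeon

Profitability E/h (kJ/s): bleak = 11.3/19.6 = 0.577, gudgeon = 55.4/22.6 = 2.45, rudd = 23.1/25.1 = 0.92, sticklebacks = 30.3/37 = 0.819.
Ranked: gudgeon > rudd > sticklebacks > bleak.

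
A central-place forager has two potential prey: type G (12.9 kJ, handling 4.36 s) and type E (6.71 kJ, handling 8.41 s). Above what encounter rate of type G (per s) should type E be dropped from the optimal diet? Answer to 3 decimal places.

0.085 per s

The zero-one rule: include type E iff E₂/h₂ > λE₁/(1+λh₁). Equality gives the switch point.
λE₁h₂ = E₂ + λE₂h₁ ⇒ λ = E₂/(E₁h₂ − E₂h₁) = 6.71/(108.5 − 29.26) = 0.08469 per s.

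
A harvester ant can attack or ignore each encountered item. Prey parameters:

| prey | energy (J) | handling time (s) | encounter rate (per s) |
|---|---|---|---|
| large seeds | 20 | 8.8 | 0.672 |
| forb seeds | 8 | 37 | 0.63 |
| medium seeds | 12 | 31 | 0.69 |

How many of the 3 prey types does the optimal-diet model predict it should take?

1

Rank by E/h (J/s): large seeds 2.27, medium seeds 0.387, forb seeds 0.216. Include each in turn until the next type's E/h falls below the running intake rate.
Rate on top 1: 1.944. medium seeds: 0.387 < 1.944 → exclude; stop.
Optimal diet: large seeds — 1 of 3 types.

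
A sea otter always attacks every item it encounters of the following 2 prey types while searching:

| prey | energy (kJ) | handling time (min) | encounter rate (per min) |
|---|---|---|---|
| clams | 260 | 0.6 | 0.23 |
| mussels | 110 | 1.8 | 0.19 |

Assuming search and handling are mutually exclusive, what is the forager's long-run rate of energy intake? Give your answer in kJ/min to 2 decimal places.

54.53 kJ/min

R = (0.23×260 + 0.19×110) / (1 + 0.23×0.6 + 0.19×1.8) = 80.7/1.48 = 54.53 kJ/min.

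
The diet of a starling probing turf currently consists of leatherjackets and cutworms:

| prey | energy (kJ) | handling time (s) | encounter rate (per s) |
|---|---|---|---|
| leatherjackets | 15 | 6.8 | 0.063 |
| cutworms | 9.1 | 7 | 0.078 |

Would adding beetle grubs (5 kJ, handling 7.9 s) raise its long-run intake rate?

Intake rate on the current diet: R = (0.063×15 + 0.078×9.1) / (1 + 0.063×6.8 + 0.078×7) = 1.655/1.974 = 0.8381 kJ/s.
Profitability of beetle grubs: 5/7.9 = 0.6329 kJ/s.
Since 0.6329 < R, time spent handling beetle grubs is better spent searching.

No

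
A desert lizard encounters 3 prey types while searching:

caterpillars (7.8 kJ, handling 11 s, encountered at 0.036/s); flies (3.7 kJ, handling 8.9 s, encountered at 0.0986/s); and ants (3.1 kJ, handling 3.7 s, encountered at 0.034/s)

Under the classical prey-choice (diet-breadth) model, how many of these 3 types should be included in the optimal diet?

E/h in descending order: ants 0.838, caterpillars 0.709, flies 0.416 kJ/s. The optimal diet is the largest prefix of this list for which every included type satisfies E_i/h_i > R on the types above it.
Rate on top 1: 0.09362. caterpillars: 0.709 > 0.09362 → include.
Rate on top 2: 0.2538. flies: 0.416 > 0.2538 → include.
Optimal diet: ants, caterpillars, flies — 3 of 3 types.

3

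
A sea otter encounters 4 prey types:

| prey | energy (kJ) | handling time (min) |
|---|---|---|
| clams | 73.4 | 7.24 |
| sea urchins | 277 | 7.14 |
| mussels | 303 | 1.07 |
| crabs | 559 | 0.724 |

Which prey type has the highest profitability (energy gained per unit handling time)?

crabs

Profitability E/h (kJ/min): clams = 73.4/7.24 = 10.1, sea urchins = 277/7.14 = 38.8, mussels = 303/1.07 = 283, crabs = 559/0.724 = 772.
Ranked: crabs > mussels > sea urchins > clams.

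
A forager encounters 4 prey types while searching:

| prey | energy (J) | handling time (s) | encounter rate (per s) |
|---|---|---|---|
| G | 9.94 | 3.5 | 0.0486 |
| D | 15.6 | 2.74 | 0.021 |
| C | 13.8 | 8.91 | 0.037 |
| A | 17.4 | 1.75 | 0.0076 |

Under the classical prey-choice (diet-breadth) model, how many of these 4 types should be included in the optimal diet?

4

Rank by E/h (J/s): A 9.94, D 5.69, G 2.84, C 1.55. Include each in turn until the next type's E/h falls below the running intake rate.
Rate on top 1: 0.1305. D: 5.69 > 0.1305 → include.
Rate on top 2: 0.4294. G: 2.84 > 0.4294 → include.
Rate on top 3: 0.7598. C: 1.55 > 0.7598 → include.
Optimal diet: A, D, G, C — 4 of 4 types.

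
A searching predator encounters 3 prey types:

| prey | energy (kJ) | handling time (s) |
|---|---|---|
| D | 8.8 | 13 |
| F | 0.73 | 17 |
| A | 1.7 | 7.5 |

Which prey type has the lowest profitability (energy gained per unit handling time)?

F

Profitability E/h (kJ/s): D = 8.8/13 = 0.677, F = 0.73/17 = 0.0429, A = 1.7/7.5 = 0.227.
Ranked: D > A > F.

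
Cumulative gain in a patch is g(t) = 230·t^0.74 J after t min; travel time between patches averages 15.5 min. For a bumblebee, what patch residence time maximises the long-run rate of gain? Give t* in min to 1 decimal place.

Optimal t* satisfies g'(t*) = g(t*)/(T + t*).
g'(t) = 0.74·230·t^-0.26. Setting 0.74·230·t^-0.26 = 230·t^0.74/(15.5+t) gives 0.74(15.5+t) = t, so 0.26·t = 0.74×15.5.
t* = 0.74×15.5/0.26 = 44.12 min.

44.1 min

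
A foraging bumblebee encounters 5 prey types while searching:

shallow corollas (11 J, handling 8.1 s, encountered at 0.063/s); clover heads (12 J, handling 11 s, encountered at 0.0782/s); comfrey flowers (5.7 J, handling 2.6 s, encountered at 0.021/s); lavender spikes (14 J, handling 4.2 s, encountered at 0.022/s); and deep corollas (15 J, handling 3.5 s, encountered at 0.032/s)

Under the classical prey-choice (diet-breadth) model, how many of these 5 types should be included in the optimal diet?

Profitabilities (E/h, J/s): deep corollas 4.29, lavender spikes 3.33, comfrey flowers 2.19, shallow corollas 1.36, clover heads 1.09. Add prey in this order while the next type's profitability exceeds the intake rate on those already taken.
Rate on top 1: 0.4317. lavender spikes: 3.33 > 0.4317 → include.
Rate on top 2: 0.6543. comfrey flowers: 2.19 > 0.6543 → include.
Rate on top 3: 0.721. shallow corollas: 1.36 > 0.721 → include.
Rate on top 4: 0.9047. clover heads: 1.09 > 0.9047 → include.
Optimal diet: deep corollas, lavender spikes, comfrey flowers, shallow corollas, clover heads — 5 of 5 types.

5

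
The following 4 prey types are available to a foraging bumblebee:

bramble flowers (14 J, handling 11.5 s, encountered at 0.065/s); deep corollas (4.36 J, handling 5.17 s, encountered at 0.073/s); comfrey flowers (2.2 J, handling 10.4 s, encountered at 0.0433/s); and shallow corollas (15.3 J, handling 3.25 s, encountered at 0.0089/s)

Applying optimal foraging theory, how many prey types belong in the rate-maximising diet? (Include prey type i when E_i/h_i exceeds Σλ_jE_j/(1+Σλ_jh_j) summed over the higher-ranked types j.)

3

E/h in descending order: shallow corollas 4.71, bramble flowers 1.22, deep corollas 0.843, comfrey flowers 0.212 J/s. The optimal diet is the largest prefix of this list for which every included type satisfies E_i/h_i > R on the types above it.
Rate on top 1: 0.1323. bramble flowers: 1.22 > 0.1323 → include.
Rate on top 2: 0.5889. deep corollas: 0.843 > 0.5889 → include.
Rate on top 3: 0.6335. comfrey flowers: 0.212 < 0.6335 → exclude; stop.
Optimal diet: shallow corollas, bramble flowers, deep corollas — 3 of 4 types.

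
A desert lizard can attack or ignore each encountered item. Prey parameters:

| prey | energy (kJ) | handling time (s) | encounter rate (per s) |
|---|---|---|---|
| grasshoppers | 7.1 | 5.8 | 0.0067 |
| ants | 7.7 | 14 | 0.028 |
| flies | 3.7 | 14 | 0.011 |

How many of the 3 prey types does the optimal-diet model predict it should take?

Rank by E/h (kJ/s): grasshoppers 1.22, ants 0.55, flies 0.264. Include each in turn until the next type's E/h falls below the running intake rate.
Rate on top 1: 0.04579. ants: 0.55 > 0.04579 → include.
Rate on top 2: 0.1839. flies: 0.264 > 0.1839 → include.
Optimal diet: grasshoppers, ants, flies — 3 of 3 types.

3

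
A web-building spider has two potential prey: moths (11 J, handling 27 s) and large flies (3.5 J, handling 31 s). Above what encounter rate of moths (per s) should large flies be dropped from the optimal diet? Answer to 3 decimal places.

Drop large flies once their profitability E₂/h₂ falls below the rate achievable on moths alone: E₂/h₂ = λE₁/(1 + λh₁).
Solve for λ: λE₁h₂ = E₂(1 + λh₁) → λ(E₁h₂ − E₂h₁) = E₂ → λ = E₂/(E₁h₂ − E₂h₁).
λ = 3.5/(11×31 − 3.5×27) = 3.5/246.5 = 0.0142 per s.

0.014 per s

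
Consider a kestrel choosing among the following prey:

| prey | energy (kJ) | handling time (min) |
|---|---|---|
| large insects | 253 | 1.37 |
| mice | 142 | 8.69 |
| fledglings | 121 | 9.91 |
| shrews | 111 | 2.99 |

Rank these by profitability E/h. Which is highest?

large insects

In descending order of E/h:
large insects: 253/1.37 = 185 kJ/min
shrews: 111/2.99 = 37.1 kJ/min
mice: 142/8.69 = 16.3 kJ/min
fledglings: 121/9.91 = 12.2 kJ/min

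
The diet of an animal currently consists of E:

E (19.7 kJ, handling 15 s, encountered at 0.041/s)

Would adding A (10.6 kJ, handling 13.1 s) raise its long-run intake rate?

Yes

Current rate: (0.041×19.7)/(1 + 0.041×15) = 0.5001 kJ/s.
Profitability of A: 10.6/13.1 = 0.8092 kJ/s.
Since 0.8092 > R, including A increases the long-run rate.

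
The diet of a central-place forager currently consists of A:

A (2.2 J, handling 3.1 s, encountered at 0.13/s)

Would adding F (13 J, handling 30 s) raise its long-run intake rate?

Intake rate on the current diet: R = (0.13×2.2) / (1 + 0.13×3.1) = 0.286/1.403 = 0.2038 J/s.
Profitability of F: 13/30 = 0.4333 J/s.
0.4333 > 0.2038, so adding F raises the average — include it.

Yes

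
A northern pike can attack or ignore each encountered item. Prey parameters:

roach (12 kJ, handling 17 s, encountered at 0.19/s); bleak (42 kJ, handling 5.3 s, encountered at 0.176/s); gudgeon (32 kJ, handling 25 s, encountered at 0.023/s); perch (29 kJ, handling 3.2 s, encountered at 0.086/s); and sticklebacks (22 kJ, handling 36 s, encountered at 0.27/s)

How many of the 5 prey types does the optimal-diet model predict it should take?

2

E/h in descending order: perch 9.06, bleak 7.92, gudgeon 1.28, roach 0.706, sticklebacks 0.611 kJ/s. The optimal diet is the largest prefix of this list for which every included type satisfies E_i/h_i > R on the types above it.
Rate on top 1: 1.956. bleak: 7.92 > 1.956 → include.
Rate on top 2: 4.477. gudgeon: 1.28 < 4.477 → exclude; stop.
Optimal diet: perch, bleak — 2 of 5 types.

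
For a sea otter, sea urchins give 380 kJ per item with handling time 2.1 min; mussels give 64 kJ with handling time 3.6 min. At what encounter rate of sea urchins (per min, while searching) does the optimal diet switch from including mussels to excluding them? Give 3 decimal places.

0.052 per min

Drop mussels once their profitability E₂/h₂ falls below the rate achievable on sea urchins alone: E₂/h₂ = λE₁/(1 + λh₁).
Solve for λ: λE₁h₂ = E₂(1 + λh₁) → λ(E₁h₂ − E₂h₁) = E₂ → λ = E₂/(E₁h₂ − E₂h₁).
λ = 64/(380×3.6 − 64×2.1) = 64/1234 = 0.05188 per min.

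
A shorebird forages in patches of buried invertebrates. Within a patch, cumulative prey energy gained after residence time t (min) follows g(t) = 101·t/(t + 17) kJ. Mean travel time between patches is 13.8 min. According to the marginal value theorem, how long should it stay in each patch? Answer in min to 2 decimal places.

By the marginal value theorem, leave when the instantaneous gain rate g'(t) equals the habitat-wide average g(t)/(T + t).
g'(t) = 101·17/(t + 17)². Setting 101·17/(t+17)² = 101t/[(t+17)(13.8+t)] gives 17(13.8+t) = t(t+17), so t² = 17×13.8 = 234.6.
t* = √234.6 = 15.32 min.

15.32 min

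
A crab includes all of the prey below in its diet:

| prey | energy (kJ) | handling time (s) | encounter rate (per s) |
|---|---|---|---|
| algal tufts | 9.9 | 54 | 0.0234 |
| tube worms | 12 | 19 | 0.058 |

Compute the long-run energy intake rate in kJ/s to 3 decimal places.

0.276 kJ/s

Energy encountered per unit search time: 0.0234×9.9 + 0.058×12 = 0.9277 kJ/s.
Handling time per unit search time: 0.0234×54 + 0.058×19 = 2.366.
Rate = 0.9277/(1 + 2.366) = 0.2756 kJ/s.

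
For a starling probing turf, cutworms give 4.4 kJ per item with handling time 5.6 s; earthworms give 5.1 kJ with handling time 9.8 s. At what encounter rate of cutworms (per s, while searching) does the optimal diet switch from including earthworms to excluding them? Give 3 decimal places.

The zero-one rule: include earthworms iff E₂/h₂ > λE₁/(1+λh₁). Equality gives the switch point.
λE₁h₂ = E₂ + λE₂h₁ ⇒ λ = E₂/(E₁h₂ − E₂h₁) = 5.1/(43.12 − 28.56) = 0.3503 per s.

0.350 per s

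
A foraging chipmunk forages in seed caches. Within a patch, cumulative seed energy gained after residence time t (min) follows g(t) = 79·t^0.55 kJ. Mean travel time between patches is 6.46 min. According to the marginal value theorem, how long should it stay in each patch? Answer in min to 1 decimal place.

Optimal t* satisfies g'(t*) = g(t*)/(T + t*).
g'(t) = 0.55·79·t^-0.45. Setting 0.55·79·t^-0.45 = 79·t^0.55/(6.46+t) gives 0.55(6.46+t) = t, so 0.45·t = 0.55×6.46.
t* = 0.55×6.46/0.45 = 7.896 min.

7.9 min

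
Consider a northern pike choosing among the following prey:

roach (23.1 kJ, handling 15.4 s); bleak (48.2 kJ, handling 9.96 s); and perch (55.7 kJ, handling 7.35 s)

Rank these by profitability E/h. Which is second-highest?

bleak

Profitability E/h (kJ/s): roach = 23.1/15.4 = 1.5, bleak = 48.2/9.96 = 4.84, perch = 55.7/7.35 = 7.58.
Ranked: perch > bleak > roach.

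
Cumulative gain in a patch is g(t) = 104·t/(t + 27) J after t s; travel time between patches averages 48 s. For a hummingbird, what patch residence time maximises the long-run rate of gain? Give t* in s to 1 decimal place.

Maximise g(t)/(T+t): set derivative to zero → g'(t)(T+t) = g(t).
g'(t) = 104·27/(t + 27)². Setting 104·27/(t+27)² = 104t/[(t+27)(48+t)] gives 27(48+t) = t(t+27), so t² = 27×48 = 1296.
t* = √1296 = 36 s.

36.0 s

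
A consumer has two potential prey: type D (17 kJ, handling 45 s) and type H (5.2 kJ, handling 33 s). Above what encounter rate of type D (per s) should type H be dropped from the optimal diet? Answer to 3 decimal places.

At the threshold, the rate on type D alone equals the profitability of type H: λ·17/(1 + λ·45) = 5.2/33 = 0.1576.
Rearranging, λ(17 − 0.1576×45) = 0.1576, so λ = 0.1576/9.909 = 0.0159 per s.

0.016 per s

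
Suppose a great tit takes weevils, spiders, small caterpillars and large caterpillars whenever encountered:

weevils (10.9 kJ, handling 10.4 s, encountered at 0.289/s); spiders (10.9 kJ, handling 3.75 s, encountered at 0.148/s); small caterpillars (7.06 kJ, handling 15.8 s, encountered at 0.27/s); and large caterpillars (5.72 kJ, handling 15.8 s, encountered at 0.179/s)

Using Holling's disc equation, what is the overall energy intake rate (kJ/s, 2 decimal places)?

0.66 kJ/s

Energy encountered per unit search time: 0.289×10.9 + 0.148×10.9 + 0.27×7.06 + 0.179×5.72 = 7.693 kJ/s.
Handling time per unit search time: 0.289×10.4 + 0.148×3.75 + 0.27×15.8 + 0.179×15.8 = 10.65.
Rate = 7.693/(1 + 10.65) = 0.6601 kJ/s.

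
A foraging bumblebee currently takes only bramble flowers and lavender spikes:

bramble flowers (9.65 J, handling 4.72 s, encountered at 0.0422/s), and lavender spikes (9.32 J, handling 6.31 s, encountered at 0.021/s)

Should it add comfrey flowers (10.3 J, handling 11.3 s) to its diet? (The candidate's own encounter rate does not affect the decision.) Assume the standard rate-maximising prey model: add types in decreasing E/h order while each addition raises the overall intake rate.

Yes

On bramble flowers and lavender spikes alone, R = ΣλE/(1+Σλh) = 0.603/1.332 = 0.4528 J/s.
Profitability of comfrey flowers: 10.3/11.3 = 0.9115 J/s.
Since 0.9115 > R, including comfrey flowers increases the long-run rate.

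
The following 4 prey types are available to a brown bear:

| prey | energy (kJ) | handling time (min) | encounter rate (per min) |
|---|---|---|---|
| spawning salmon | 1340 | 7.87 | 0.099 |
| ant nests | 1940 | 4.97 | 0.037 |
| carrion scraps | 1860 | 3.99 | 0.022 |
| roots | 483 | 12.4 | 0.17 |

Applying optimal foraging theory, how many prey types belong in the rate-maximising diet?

3

Rank by E/h (kJ/min): carrion scraps 466, ant nests 390, spawning salmon 170, roots 39. Include each in turn until the next type's E/h falls below the running intake rate.
Rate on top 1: 37.62. ant nests: 390 > 37.62 → include.
Rate on top 2: 88.62. spawning salmon: 170 > 88.62 → include.
Rate on top 3: 119.6. roots: 39 < 119.6 → exclude; stop.
Optimal diet: carrion scraps, ant nests, spawning salmon — 3 of 4 types.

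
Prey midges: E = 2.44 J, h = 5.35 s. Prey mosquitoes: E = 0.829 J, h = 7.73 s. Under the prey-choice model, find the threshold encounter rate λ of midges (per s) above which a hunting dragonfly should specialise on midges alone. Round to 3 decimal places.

At the threshold, the rate on midges alone equals the profitability of mosquitoes: λ·2.44/(1 + λ·5.35) = 0.829/7.73 = 0.1072.
Rearranging, λ(2.44 − 0.1072×5.35) = 0.1072, so λ = 0.1072/1.866 = 0.05747 per s.

0.057 per s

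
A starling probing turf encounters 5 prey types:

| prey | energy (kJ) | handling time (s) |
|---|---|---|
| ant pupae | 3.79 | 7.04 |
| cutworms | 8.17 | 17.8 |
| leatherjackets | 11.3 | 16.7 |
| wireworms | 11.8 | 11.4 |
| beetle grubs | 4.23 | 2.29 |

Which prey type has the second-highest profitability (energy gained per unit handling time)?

Profitability E/h (kJ/s): ant pupae = 3.79/7.04 = 0.538, cutworms = 8.17/17.8 = 0.459, leatherjackets = 11.3/16.7 = 0.677, wireworms = 11.8/11.4 = 1.04, beetle grubs = 4.23/2.29 = 1.85.
Ranked: beetle grubs > wireworms > leatherjackets > ant pupae > cutworms.

wireworms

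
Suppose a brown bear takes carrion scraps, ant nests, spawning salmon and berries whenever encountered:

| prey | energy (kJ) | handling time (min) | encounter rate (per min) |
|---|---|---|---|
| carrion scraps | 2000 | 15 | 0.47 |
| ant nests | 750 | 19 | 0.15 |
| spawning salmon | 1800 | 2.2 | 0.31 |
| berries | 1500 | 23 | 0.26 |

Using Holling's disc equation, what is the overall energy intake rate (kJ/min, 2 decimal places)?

Energy encountered per unit search time: 0.47×2000 + 0.15×750 + 0.31×1800 + 0.26×1500 = 2000 kJ/min.
Handling time per unit search time: 0.47×15 + 0.15×19 + 0.31×2.2 + 0.26×23 = 16.56.
Rate = 2000/(1 + 16.56) = 113.9 kJ/min.

113.91 kJ/min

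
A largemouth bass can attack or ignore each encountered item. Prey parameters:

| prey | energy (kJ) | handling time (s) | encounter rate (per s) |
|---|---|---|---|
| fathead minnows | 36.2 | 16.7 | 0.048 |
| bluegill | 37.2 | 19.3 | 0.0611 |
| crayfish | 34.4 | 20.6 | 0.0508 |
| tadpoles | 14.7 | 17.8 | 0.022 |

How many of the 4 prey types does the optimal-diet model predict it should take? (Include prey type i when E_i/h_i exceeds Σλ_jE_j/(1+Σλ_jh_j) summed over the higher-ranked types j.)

Profitabilities (E/h, kJ/s): fathead minnows 2.17, bluegill 1.93, crayfish 1.67, tadpoles 0.826. Add prey in this order while the next type's profitability exceeds the intake rate on those already taken.
Rate on top 1: 0.9645. bluegill: 1.93 > 0.9645 → include.
Rate on top 2: 1.345. crayfish: 1.67 > 1.345 → include.
Rate on top 3: 1.43. tadpoles: 0.826 < 1.43 → exclude; stop.
Optimal diet: fathead minnows, bluegill, crayfish — 3 of 4 types.

3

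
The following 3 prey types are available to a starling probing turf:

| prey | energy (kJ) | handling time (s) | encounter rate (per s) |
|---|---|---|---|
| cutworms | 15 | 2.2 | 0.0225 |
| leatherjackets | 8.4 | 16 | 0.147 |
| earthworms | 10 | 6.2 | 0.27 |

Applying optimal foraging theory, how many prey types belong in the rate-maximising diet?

Rank by E/h (kJ/s): cutworms 6.82, earthworms 1.61, leatherjackets 0.525. Include each in turn until the next type's E/h falls below the running intake rate.
Rate on top 1: 0.3216. earthworms: 1.61 > 0.3216 → include.
Rate on top 2: 1.115. leatherjackets: 0.525 < 1.115 → exclude; stop.
Optimal diet: cutworms, earthworms — 2 of 3 types.

2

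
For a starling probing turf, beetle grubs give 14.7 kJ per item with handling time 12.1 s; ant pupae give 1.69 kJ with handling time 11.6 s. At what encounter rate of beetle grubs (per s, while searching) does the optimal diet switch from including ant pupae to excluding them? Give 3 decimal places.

0.011 per s

Drop ant pupae once their profitability E₂/h₂ falls below the rate achievable on beetle grubs alone: E₂/h₂ = λE₁/(1 + λh₁).
Solve for λ: λE₁h₂ = E₂(1 + λh₁) → λ(E₁h₂ − E₂h₁) = E₂ → λ = E₂/(E₁h₂ − E₂h₁).
λ = 1.69/(14.7×11.6 − 1.69×12.1) = 1.69/150.1 = 0.01126 per s.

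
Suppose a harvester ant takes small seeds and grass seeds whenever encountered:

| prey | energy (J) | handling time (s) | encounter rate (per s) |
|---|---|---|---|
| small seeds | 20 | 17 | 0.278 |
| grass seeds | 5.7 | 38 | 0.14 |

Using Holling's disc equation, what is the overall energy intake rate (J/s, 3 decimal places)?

R = (0.278×20 + 0.14×5.7) / (1 + 0.278×17 + 0.14×38) = 6.358/11.05 = 0.5756 J/s.

0.576 J/s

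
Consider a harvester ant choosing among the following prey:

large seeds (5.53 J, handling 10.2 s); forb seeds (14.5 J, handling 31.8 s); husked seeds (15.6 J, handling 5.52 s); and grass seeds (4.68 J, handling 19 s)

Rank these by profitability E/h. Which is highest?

husked seeds

In descending order of E/h:
husked seeds: 15.6/5.52 = 2.83 J/s
large seeds: 5.53/10.2 = 0.542 J/s
forb seeds: 14.5/31.8 = 0.456 J/s
grass seeds: 4.68/19 = 0.246 J/s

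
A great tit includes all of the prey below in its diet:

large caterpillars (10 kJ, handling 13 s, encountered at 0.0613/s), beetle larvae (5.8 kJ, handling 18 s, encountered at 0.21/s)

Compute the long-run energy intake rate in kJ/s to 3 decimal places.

R = (0.0613×10 + 0.21×5.8) / (1 + 0.0613×13 + 0.21×18) = 1.831/5.577 = 0.3283 kJ/s.

0.328 kJ/s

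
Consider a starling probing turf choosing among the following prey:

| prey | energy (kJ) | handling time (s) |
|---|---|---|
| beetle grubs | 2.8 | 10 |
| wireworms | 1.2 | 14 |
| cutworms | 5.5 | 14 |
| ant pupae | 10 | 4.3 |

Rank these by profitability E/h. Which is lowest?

Profitability E/h (kJ/s): beetle grubs = 2.8/10 = 0.28, wireworms = 1.2/14 = 0.0857, cutworms = 5.5/14 = 0.393, ant pupae = 10/4.3 = 2.33.
Ranked: ant pupae > cutworms > beetle grubs > wireworms.

wireworms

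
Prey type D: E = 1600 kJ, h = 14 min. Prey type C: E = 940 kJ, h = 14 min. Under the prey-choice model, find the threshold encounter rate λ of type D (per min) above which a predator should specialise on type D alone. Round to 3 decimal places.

0.102 per min

The zero-one rule: include type C iff E₂/h₂ > λE₁/(1+λh₁). Equality gives the switch point.
λE₁h₂ = E₂ + λE₂h₁ ⇒ λ = E₂/(E₁h₂ − E₂h₁) = 940/(2.24e+04 − 1.316e+04) = 0.1017 per min.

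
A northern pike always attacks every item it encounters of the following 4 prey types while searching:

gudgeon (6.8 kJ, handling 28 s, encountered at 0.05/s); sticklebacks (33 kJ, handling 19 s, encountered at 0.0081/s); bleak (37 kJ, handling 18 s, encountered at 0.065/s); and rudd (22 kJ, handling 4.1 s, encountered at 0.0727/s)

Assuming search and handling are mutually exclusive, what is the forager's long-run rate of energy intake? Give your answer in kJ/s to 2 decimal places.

1.15 kJ/s

Energy encountered per unit search time: 0.05×6.8 + 0.0081×33 + 0.065×37 + 0.0727×22 = 4.612 kJ/s.
Handling time per unit search time: 0.05×28 + 0.0081×19 + 0.065×18 + 0.0727×4.1 = 3.022.
Rate = 4.612/(1 + 3.022) = 1.147 kJ/s.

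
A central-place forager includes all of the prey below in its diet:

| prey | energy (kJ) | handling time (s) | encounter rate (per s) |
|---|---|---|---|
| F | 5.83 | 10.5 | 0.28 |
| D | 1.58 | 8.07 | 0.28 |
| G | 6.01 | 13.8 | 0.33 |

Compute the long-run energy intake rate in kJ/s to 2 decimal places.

R = (0.28×5.83 + 0.28×1.58 + 0.33×6.01) / (1 + 0.28×10.5 + 0.28×8.07 + 0.33×13.8) = 4.058/10.75 = 0.3774 kJ/s.

0.38 kJ/s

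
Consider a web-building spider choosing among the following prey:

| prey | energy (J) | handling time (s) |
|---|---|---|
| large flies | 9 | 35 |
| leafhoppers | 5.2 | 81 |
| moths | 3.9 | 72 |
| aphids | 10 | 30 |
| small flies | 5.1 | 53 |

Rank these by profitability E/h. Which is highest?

In descending order of E/h:
aphids: 10/30 = 0.333 J/s
large flies: 9/35 = 0.257 J/s
small flies: 5.1/53 = 0.0962 J/s
leafhoppers: 5.2/81 = 0.0642 J/s
moths: 3.9/72 = 0.0542 J/s

aphids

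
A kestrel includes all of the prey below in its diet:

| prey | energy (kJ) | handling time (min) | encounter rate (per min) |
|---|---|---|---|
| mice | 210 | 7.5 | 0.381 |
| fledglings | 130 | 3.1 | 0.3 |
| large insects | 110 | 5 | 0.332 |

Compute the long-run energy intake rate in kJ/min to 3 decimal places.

R = (0.381×210 + 0.3×130 + 0.332×110) / (1 + 0.381×7.5 + 0.3×3.1 + 0.332×5) = 155.5/6.447 = 24.12 kJ/min.

24.123 kJ/min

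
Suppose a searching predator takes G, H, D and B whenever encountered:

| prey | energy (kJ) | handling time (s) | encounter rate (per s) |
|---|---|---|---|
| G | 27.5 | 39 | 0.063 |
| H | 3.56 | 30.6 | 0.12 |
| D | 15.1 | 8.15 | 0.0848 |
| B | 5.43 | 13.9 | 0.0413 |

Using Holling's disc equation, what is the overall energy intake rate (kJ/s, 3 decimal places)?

R = Σλ_iE_i / (1 + Σλ_ih_i)
Numerator: 0.063×27.5 + 0.12×3.56 + 0.0848×15.1 + 0.0413×5.43 = 3.664
Denominator: 1 + 0.063×39 + 0.12×30.6 + 0.0848×8.15 + 0.0413×13.9 = 8.394
R = 3.664/8.394 = 0.4365 kJ/s

0.437 kJ/s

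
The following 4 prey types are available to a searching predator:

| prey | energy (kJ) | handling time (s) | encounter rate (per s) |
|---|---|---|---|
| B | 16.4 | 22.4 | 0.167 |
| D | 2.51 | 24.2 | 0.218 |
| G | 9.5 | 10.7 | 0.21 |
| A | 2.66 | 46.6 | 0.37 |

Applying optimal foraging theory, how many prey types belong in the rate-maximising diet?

2

Rank by E/h (kJ/s): G 0.888, B 0.732, D 0.104, A 0.0571. Include each in turn until the next type's E/h falls below the running intake rate.
Rate on top 1: 0.6144. B: 0.732 > 0.6144 → include.
Rate on top 2: 0.6774. D: 0.104 < 0.6774 → exclude; stop.
Optimal diet: G, B — 2 of 4 types.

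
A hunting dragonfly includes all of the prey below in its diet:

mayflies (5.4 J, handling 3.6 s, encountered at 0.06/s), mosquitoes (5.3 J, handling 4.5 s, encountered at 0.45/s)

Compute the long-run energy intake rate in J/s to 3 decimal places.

0.836 J/s

Energy encountered per unit search time: 0.06×5.4 + 0.45×5.3 = 2.709 J/s.
Handling time per unit search time: 0.06×3.6 + 0.45×4.5 = 2.241.
Rate = 2.709/(1 + 2.241) = 0.8359 J/s.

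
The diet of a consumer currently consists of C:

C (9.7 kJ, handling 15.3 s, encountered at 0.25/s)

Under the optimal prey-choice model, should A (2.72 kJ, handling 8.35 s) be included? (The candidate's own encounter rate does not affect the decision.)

No

On C alone, R = ΣλE/(1+Σλh) = 2.425/4.825 = 0.5026 kJ/s.
A: E/h = 2.72/8.35 = 0.3257 kJ/s.
0.3257 < 0.5026, so adding A would lower the average — exclude it.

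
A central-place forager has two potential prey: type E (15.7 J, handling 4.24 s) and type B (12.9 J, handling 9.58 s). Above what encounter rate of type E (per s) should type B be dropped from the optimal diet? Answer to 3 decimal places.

0.135 per s

Drop type B once their profitability E₂/h₂ falls below the rate achievable on type E alone: E₂/h₂ = λE₁/(1 + λh₁).
Solve for λ: λE₁h₂ = E₂(1 + λh₁) → λ(E₁h₂ − E₂h₁) = E₂ → λ = E₂/(E₁h₂ − E₂h₁).
λ = 12.9/(15.7×9.58 − 12.9×4.24) = 12.9/95.71 = 0.1348 per s.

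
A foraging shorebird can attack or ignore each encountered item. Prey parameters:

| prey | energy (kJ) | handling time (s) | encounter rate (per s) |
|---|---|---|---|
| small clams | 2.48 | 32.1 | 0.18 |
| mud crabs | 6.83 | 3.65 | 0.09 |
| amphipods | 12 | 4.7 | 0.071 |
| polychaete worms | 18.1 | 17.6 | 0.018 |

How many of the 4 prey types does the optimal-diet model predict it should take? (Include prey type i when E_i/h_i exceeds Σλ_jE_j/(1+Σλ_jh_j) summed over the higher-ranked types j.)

3

Rank by E/h (kJ/s): amphipods 2.55, mud crabs 1.87, polychaete worms 1.03, small clams 0.0773. Include each in turn until the next type's E/h falls below the running intake rate.
Rate on top 1: 0.6388. mud crabs: 1.87 > 0.6388 → include.
Rate on top 2: 0.8824. polychaete worms: 1.03 > 0.8824 → include.
Rate on top 3: 0.9058. small clams: 0.0773 < 0.9058 → exclude; stop.
Optimal diet: amphipods, mud crabs, polychaete worms — 3 of 4 types.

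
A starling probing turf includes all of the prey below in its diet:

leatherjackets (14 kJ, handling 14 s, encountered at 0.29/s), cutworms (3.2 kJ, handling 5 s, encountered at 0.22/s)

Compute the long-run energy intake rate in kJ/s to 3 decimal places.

R = Σλ_iE_i / (1 + Σλ_ih_i)
Numerator: 0.29×14 + 0.22×3.2 = 4.764
Denominator: 1 + 0.29×14 + 0.22×5 = 6.16
R = 4.764/6.16 = 0.7734 kJ/s

0.773 kJ/s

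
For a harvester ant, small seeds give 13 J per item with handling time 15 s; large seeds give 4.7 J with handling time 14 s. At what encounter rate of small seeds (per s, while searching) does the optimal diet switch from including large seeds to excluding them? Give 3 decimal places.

Drop large seeds once their profitability E₂/h₂ falls below the rate achievable on small seeds alone: E₂/h₂ = λE₁/(1 + λh₁).
Solve for λ: λE₁h₂ = E₂(1 + λh₁) → λ(E₁h₂ − E₂h₁) = E₂ → λ = E₂/(E₁h₂ − E₂h₁).
λ = 4.7/(13×14 − 4.7×15) = 4.7/111.5 = 0.04215 per s.

0.042 per s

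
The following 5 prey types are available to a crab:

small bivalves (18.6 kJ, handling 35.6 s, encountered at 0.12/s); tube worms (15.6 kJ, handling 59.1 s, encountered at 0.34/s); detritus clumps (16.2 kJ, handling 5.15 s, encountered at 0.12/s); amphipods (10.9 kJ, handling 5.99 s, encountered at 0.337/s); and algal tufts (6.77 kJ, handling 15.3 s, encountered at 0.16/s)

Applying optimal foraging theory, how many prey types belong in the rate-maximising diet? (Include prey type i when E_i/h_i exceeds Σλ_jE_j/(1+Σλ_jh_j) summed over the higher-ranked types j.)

2

Profitabilities (E/h, kJ/s): detritus clumps 3.15, amphipods 1.82, small bivalves 0.522, algal tufts 0.442, tube worms 0.264. Add prey in this order while the next type's profitability exceeds the intake rate on those already taken.
Rate on top 1: 1.201. amphipods: 1.82 > 1.201 → include.
Rate on top 2: 1.545. small bivalves: 0.522 < 1.545 → exclude; stop.
Optimal diet: detritus clumps, amphipods — 2 of 5 types.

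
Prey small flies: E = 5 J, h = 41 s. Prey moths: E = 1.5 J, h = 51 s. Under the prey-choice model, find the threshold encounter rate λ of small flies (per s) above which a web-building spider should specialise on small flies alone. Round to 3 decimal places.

0.008 per s

At the threshold, the rate on small flies alone equals the profitability of moths: λ·5/(1 + λ·41) = 1.5/51 = 0.02941.
Rearranging, λ(5 − 0.02941×41) = 0.02941, so λ = 0.02941/3.794 = 0.007752 per s.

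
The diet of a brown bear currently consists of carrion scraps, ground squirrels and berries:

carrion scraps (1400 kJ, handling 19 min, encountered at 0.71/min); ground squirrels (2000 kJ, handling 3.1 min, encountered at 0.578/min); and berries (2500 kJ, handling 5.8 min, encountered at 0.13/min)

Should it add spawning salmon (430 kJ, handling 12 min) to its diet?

No

On carrion scraps, ground squirrels and berries alone, R = ΣλE/(1+Σλh) = 2475/17.04 = 145.3 kJ/min.
Profitability of spawning salmon: 430/12 = 35.83 kJ/min.
35.83 < 145.3, so adding spawning salmon would lower the average — exclude it.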